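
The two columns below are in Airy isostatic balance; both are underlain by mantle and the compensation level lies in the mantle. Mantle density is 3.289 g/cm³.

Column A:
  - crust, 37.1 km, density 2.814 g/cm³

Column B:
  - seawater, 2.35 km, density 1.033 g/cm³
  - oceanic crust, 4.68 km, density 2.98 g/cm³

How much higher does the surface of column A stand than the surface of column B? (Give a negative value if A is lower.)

For any compensation level in the mantle, the mantle terms cancel and isostasy reduces to e = (Σt_A − Σt_B) − (Σ(ρt)_A − Σ(ρt)_B) / ρ_m.
Σt_A = 37.1 km; Σt_B = 7.03 km; Σ(ρt)_A = 104.3994; Σ(ρt)_B = 16.37395 (in km·g/cm³).
e = (37.1 − 7.03) − (104.3994 − 16.37395) / 3.289 = 3.31 km.

3.31 km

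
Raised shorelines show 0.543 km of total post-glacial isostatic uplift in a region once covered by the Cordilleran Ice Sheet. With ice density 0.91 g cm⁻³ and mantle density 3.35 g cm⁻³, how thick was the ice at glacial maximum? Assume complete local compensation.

2 km

u = t ρ_ice/ρ_m → t = u ρ_m/ρ_ice = 0.543 km × 3.35/0.91 = 2 km.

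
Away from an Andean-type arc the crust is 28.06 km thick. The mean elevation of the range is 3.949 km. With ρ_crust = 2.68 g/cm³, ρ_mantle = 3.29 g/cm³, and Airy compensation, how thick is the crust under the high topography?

Root depth r = h ρ_c / (ρ_m − ρ_c) = 3.949 km × 2.68 / 0.61 = 17.35 km.
Total thickness = T + h + r = 28.06 km + 3.949 km + 17.35 km = 49.4 km.

49.4 km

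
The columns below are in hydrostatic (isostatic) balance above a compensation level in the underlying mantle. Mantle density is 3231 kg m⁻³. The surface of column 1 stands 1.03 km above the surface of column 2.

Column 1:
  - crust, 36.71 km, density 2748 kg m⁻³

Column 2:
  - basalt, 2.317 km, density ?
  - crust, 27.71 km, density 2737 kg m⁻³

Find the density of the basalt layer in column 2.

Take the compensation level at the base of the deeper column (depth z_c below the surface of column 1) and equate Σ ρ_i t_i down to z_c; mantle fills any gap and the z_c terms cancel.
Column 1: 36.71×2748 + (z_c − 36.71)×3231
Column 2: 1.03×0 + 2.317×ρ + 27.71×2737 + (z_c − 1.03 − 30.027)×3231
The z_c×3231 term appears on both sides and cancels. Collect the known terms of each column as K = Σ(ρt)_known − 3231 × (depth of known layers): K_1 = 100879.08 − 3231×36.71 = −17730.93; K_2 = 75842.27 − 3231×(1.03 + 30.027) = −24502.897.
Balance: K_1 = K_2 + 2.317×ρ, so ρ = (K_1 − K_2)/2.317 = 6771.97/2.317 = 2920 kg m⁻³.

2920 kg m⁻³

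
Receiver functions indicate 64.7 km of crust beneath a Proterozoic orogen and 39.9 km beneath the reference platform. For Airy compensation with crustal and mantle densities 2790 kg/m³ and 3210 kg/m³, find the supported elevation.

Excess crust Δ = 64.7 km − 39.9 km = 24.8 km, split between elevation h and root r with h + r = Δ.
Airy balance ρ_c h = (ρ_m − ρ_c) r gives r = h ρ_c/(ρ_m − ρ_c), so h (1 + ρ_c/(ρ_m − ρ_c)) = Δ, i.e. h = Δ (ρ_m − ρ_c)/ρ_m.
h = 24.8 km × 420/3210 = 3.24 km.

3.24 km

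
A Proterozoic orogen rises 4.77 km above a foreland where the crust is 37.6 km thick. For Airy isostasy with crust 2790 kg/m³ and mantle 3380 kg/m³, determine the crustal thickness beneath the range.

Root depth r = h ρ_c / (ρ_m − ρ_c) = 4.77 km × 2790 / 590 = 22.56 km.
Total thickness = T + h + r = 37.6 km + 4.77 km + 22.56 km = 64.9 km.

64.9 km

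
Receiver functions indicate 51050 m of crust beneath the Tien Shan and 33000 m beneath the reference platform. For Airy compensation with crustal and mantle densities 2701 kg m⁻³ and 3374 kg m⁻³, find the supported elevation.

3600 m

Excess crust Δ = 51050 m − 33000 m = 18050 m, split between elevation h and root r with h + r = Δ.
Airy balance ρ_c h = (ρ_m − ρ_c) r gives r = h ρ_c/(ρ_m − ρ_c), so h (1 + ρ_c/(ρ_m − ρ_c)) = Δ, i.e. h = Δ (ρ_m − ρ_c)/ρ_m.
h = 18050 m × 673/3374 = 3600 m.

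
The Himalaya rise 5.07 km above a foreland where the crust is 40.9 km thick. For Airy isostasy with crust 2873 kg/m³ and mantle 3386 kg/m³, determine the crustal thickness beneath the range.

Root depth r = h ρ_c / (ρ_m − ρ_c) = 5.07 km × 2873 / 513 = 28.39 km.
Total thickness = T + h + r = 40.9 km + 5.07 km + 28.39 km = 74.4 km.

74.4 km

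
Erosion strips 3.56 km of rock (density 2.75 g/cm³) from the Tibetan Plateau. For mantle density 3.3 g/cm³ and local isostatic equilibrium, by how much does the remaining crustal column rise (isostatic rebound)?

2.97 km

Unloading: uplift u = e ρ_c/ρ_m = 3.56 km × 2.75/3.3 = 2.97 km.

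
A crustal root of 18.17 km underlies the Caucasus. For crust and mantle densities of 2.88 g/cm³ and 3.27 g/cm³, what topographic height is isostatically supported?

In Airy isostatic equilibrium: ρ_c h = (ρ_m − ρ_c) r.
h = r (ρ_m − ρ_c) / ρ_c = 18.17 km × (3.27 − 2.88) / 2.88 = 2.46 km.

2.46 km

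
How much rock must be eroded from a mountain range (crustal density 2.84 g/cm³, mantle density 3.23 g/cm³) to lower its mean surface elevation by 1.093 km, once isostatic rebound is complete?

9.05 km

Net drop Δ = e − u = e − e ρ_c/ρ_m = e (ρ_m − ρ_c)/ρ_m.
e = Δ ρ_m/(ρ_m − ρ_c) = 1.093 km × 3.23/0.39 = 9.05 km.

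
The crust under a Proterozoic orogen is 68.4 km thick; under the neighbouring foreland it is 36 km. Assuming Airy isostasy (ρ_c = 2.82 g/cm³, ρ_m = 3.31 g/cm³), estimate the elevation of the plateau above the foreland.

4.8 km

Excess crust Δ = 68.4 km − 36 km = 32.4 km, split between elevation h and root r with h + r = Δ.
Airy balance ρ_c h = (ρ_m − ρ_c) r gives r = h ρ_c/(ρ_m − ρ_c), so h (1 + ρ_c/(ρ_m − ρ_c)) = Δ, i.e. h = Δ (ρ_m − ρ_c)/ρ_m.
h = 32.4 km × 0.49/3.31 = 4.8 km.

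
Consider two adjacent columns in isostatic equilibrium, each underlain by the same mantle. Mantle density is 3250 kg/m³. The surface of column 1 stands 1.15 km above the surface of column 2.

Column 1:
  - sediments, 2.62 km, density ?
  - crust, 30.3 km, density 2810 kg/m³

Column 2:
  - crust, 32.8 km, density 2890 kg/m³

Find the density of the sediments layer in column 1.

2410 kg/m³

Take the compensation level at the base of the deeper column (depth z_c below the surface of column 1) and equate Σ ρ_i t_i down to z_c; mantle fills any gap and the z_c terms cancel.
Column 1: 2.62×ρ + 30.3×2810 + (z_c − 32.92)×3250
Column 2: 1.15×0 + 32.8×2890 + (z_c − 1.15 − 32.8)×3250
The z_c×3250 term appears on both sides and cancels. Collect the known terms of each column as K = Σ(ρt)_known − 3250 × (depth of known layers): K_1 = 85143 − 3250×32.92 = −21847; K_2 = 94792 − 3250×(1.15 + 32.8) = −15545.5.
Balance: K_1 + 2.62×ρ = K_2, so ρ = (K_2 − K_1)/2.62 = 6301.5/2.62 = 2410 kg/m³.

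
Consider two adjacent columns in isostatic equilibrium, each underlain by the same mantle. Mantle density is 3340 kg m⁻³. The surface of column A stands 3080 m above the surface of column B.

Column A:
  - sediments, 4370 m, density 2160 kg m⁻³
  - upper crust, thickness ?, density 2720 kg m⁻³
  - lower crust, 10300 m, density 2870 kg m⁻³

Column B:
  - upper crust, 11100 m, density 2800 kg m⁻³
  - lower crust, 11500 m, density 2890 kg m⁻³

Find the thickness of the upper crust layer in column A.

Take the compensation level at the base of the deeper column (depth z_c below the surface of column A) and equate Σ ρ_i t_i down to z_c; mantle fills any gap and the z_c terms cancel.
Column A: 4370×2160 + x×2720 + 10300×2870 + (z_c − 14670 − x)×3340
Column B: 3080×0 + 11100×2800 + 11500×2890 + (z_c − 3080 − 22600)×3340
The z_c×3340 term appears on both sides and cancels. Collect the known terms of each column as K = Σ(ρt)_known − 3340 × (depth of known layers): K_A = 39000200 − 3340×14670 = −9997600; K_B = 64315000 − 3340×(3080 + 22600) = −21456200.
Balance: K_A − x×(3340 − 2720) = K_B, so x = (K_A − K_B)/(3340 − 2720) = 11458600/620 = 18500 m.

18500 m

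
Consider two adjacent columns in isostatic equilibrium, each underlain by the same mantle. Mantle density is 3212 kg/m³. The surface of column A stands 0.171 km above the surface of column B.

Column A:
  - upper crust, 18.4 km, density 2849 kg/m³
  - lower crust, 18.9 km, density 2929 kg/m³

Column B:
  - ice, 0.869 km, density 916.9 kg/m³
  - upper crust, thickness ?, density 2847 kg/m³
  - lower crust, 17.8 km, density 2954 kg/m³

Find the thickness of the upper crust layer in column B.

13.4 km

Take the compensation level at the base of the deeper column (depth z_c below the surface of column A) and equate Σ ρ_i t_i down to z_c; mantle fills any gap and the z_c terms cancel.
Column A: 18.4×2849 + 18.9×2929 + (z_c − 37.3)×3212
Column B: 0.171×0 + 0.869×916.9 + x×2847 + 17.8×2954 + (z_c − 0.171 − 18.669 − x)×3212
The z_c×3212 term appears on both sides and cancels. Collect the known terms of each column as K = Σ(ρt)_known − 3212 × (depth of known layers): K_A = 107779.7 − 3212×37.3 = −12027.9; K_B = 53377.9861 − 3212×(0.171 + 18.669) = −7136.0939.
Balance: K_A = K_B − x×(3212 − 2847), so x = (K_B − K_A)/(3212 − 2847) = 4891.81/365 = 13.4 km.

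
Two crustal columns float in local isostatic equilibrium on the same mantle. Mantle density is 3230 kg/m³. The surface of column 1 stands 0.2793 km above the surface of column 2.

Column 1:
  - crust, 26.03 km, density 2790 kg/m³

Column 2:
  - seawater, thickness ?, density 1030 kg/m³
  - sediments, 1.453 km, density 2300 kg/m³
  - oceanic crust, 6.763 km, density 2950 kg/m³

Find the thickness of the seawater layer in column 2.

3.32 km

Take the compensation level at the base of the deeper column (depth z_c below the surface of column 1) and equate Σ ρ_i t_i down to z_c; mantle fills any gap and the z_c terms cancel.
Column 1: 26.03×2790 + (z_c − 26.03)×3230
Column 2: 0.2793×0 + x×1030 + 1.453×2300 + 6.763×2950 + (z_c − 0.2793 − 8.216 − x)×3230
The z_c×3230 term appears on both sides and cancels. Collect the known terms of each column as K = Σ(ρt)_known − 3230 × (depth of known layers): K_1 = 72623.7 − 3230×26.03 = −11453.2; K_2 = 23292.75 − 3230×(0.2793 + 8.216) = −4147.069.
Balance: K_1 = K_2 − x×(3230 − 1030), so x = (K_2 − K_1)/(3230 − 1030) = 7306.13/2200 = 3.32 km.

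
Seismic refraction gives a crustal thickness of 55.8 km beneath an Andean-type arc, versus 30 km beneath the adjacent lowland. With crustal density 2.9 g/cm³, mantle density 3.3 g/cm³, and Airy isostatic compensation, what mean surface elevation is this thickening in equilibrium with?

3.13 km

Excess crust Δ = 55.8 km − 30 km = 25.8 km, split between elevation h and root r with h + r = Δ.
Airy balance ρ_c h = (ρ_m − ρ_c) r gives r = h ρ_c/(ρ_m − ρ_c), so h (1 + ρ_c/(ρ_m − ρ_c)) = Δ, i.e. h = Δ (ρ_m − ρ_c)/ρ_m.
h = 25.8 km × 0.4/3.3 = 3.13 km.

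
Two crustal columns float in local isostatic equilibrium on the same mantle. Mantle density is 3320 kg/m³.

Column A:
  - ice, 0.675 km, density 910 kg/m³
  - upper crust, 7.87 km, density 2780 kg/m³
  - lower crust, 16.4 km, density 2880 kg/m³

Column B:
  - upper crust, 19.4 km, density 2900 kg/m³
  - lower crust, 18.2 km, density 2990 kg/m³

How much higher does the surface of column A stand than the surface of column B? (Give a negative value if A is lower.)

For any compensation level in the mantle, the mantle terms cancel and isostasy reduces to e = (Σt_A − Σt_B) − (Σ(ρt)_A − Σ(ρt)_B) / ρ_m.
Σt_A = 24.945 km; Σt_B = 37.6 km; Σ(ρt)_A = 69724.85; Σ(ρt)_B = 110678 (in km·kg/m³).
e = (24.945 − 37.6) − (69724.85 − 110678) / 3320 = −0.32 km.

−0.32 km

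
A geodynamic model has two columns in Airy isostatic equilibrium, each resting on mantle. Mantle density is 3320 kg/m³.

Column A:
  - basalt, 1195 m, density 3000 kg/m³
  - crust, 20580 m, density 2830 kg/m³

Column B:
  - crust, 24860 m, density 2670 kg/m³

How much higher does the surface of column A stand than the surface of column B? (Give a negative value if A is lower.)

−1710 m

For any compensation level in the mantle, the mantle terms cancel and isostasy reduces to e = (Σt_A − Σt_B) − (Σ(ρt)_A − Σ(ρt)_B) / ρ_m.
Σt_A = 21775 m; Σt_B = 24860 m; Σ(ρt)_A = 61826400; Σ(ρt)_B = 66376200 (in m·kg/m³).
e = (21775 − 24860) − (61826400 − 66376200) / 3320 = −1710 m.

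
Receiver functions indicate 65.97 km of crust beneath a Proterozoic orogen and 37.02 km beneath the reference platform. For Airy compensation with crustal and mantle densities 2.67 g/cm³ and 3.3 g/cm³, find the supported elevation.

Excess crust Δ = 65.97 km − 37.02 km = 28.95 km, split between elevation h and root r with h + r = Δ.
Airy balance ρ_c h = (ρ_m − ρ_c) r gives r = h ρ_c/(ρ_m − ρ_c), so h (1 + ρ_c/(ρ_m − ρ_c)) = Δ, i.e. h = Δ (ρ_m − ρ_c)/ρ_m.
h = 28.95 km × 0.63/3.3 = 5.53 km.

5.53 km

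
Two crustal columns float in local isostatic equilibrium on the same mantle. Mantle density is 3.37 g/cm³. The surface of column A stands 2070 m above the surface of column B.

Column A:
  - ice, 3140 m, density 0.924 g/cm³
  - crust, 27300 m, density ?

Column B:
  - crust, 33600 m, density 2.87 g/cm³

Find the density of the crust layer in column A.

2.78 g/cm³

Take the compensation level at the base of the deeper column (depth z_c below the surface of column A) and equate Σ ρ_i t_i down to z_c; mantle fills any gap and the z_c terms cancel.
Column A: 3140×0.924 + 27300×ρ + (z_c − 30440)×3.37
Column B: 2070×0 + 33600×2.87 + (z_c − 2070 − 33600)×3.37
The z_c×3.37 term appears on both sides and cancels. Collect the known terms of each column as K = Σ(ρt)_known − 3.37 × (depth of known layers): K_A = 2901.36 − 3.37×30440 = −99681.44; K_B = 96432 − 3.37×(2070 + 33600) = −23775.9.
Balance: K_A + 27300×ρ = K_B, so ρ = (K_B − K_A)/27300 = 75905.5/27300 = 2.78 g/cm³.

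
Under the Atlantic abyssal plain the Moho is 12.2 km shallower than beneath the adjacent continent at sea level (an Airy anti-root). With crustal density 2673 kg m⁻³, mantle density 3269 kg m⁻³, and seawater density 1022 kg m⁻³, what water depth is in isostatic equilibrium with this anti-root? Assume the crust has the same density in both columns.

Replacing a thickness d of crust by seawater at the top must be balanced by replacing crust with mantle at the base: d (ρ_c − ρ_w) = a (ρ_m − ρ_c).
d = a (ρ_m − ρ_c)/(ρ_c − ρ_w) = 12.2 km × 596/1651 = 4.4 km.

4.4 km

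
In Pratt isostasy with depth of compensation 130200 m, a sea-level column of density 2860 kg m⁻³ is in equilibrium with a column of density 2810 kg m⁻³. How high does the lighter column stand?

2320 m

ρ_ref D = ρ (D + h) → h = D (ρ_ref − ρ)/ρ.
h = 130200 m × (2860 − 2810)/2810 = 2320 m.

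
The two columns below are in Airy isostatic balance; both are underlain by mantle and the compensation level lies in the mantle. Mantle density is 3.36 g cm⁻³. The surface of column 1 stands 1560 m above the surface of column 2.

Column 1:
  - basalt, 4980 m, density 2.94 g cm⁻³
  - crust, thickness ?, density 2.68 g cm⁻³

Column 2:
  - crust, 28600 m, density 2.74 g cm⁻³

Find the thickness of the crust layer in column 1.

Take the compensation level at the base of the deeper column (depth z_c below the surface of column 1) and equate Σ ρ_i t_i down to z_c; mantle fills any gap and the z_c terms cancel.
Column 1: 4980×2.94 + x×2.68 + (z_c − 4980 − x)×3.36
Column 2: 1560×0 + 28600×2.74 + (z_c − 1560 − 28600)×3.36
The z_c×3.36 term appears on both sides and cancels. Collect the known terms of each column as K = Σ(ρt)_known − 3.36 × (depth of known layers): K_1 = 14641.2 − 3.36×4980 = −2091.6; K_2 = 78364 − 3.36×(1560 + 28600) = −22973.6.
Balance: K_1 − x×(3.36 − 2.68) = K_2, so x = (K_1 − K_2)/(3.36 − 2.68) = 20882/0.68 = 30700 m.

30700 m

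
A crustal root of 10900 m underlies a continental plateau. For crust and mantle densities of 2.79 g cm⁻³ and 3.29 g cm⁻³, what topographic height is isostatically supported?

In Airy isostatic equilibrium: ρ_c h = (ρ_m − ρ_c) r.
h = r (ρ_m − ρ_c) / ρ_c = 10900 m × (3.29 − 2.79) / 2.79 = 1950 m.

1950 m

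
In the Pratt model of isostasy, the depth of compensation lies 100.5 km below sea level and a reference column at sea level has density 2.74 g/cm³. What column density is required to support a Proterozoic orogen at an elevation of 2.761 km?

Pratt balance: ρ_ref D = ρ (D + h).
ρ = ρ_ref D/(D + h) = 2.74 × 100.5 km/(100.5 km + 2.761 km) = 2.67 g/cm³.

2.67 g/cm³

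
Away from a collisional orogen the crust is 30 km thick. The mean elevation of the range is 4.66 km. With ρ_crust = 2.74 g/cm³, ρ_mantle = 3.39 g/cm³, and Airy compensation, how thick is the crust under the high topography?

54.3 km

Root depth r = h ρ_c / (ρ_m − ρ_c) = 4.66 km × 2.74 / 0.65 = 19.64 km.
Total thickness = T + h + r = 30 km + 4.66 km + 19.64 km = 54.3 km.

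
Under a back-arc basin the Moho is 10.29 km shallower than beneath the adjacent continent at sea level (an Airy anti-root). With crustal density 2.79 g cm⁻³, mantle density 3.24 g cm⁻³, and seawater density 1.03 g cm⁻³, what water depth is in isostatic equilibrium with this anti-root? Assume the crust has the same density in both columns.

Replacing a thickness d of crust by seawater at the top must be balanced by replacing crust with mantle at the base: d (ρ_c − ρ_w) = a (ρ_m − ρ_c).
d = a (ρ_m − ρ_c)/(ρ_c − ρ_w) = 10.29 km × 0.45/1.76 = 2.63 km.

2.63 km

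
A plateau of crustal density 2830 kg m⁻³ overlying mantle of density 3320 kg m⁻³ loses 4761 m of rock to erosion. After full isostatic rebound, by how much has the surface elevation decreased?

Rebound u = e ρ_c/ρ_m = 4761 m × 2830/3320 = 4058 m.
Net surface drop = e − u = 4761 m − 4058 m = e (ρ_m − ρ_c)/ρ_m = 703 m.

703 m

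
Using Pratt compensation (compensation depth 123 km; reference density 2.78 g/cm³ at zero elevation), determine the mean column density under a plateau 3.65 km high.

Pratt balance: ρ_ref D = ρ (D + h).
ρ = ρ_ref D/(D + h) = 2.78 × 123 km/(123 km + 3.65 km) = 2.7 g/cm³.

2.7 g/cm³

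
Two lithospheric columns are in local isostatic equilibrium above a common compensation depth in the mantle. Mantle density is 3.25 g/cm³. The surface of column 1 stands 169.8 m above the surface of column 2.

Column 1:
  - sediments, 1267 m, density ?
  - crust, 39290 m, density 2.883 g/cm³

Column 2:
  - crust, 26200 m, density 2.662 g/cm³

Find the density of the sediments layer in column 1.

2.04 g/cm³

Take the compensation level at the base of the deeper column (depth z_c below the surface of column 1) and equate Σ ρ_i t_i down to z_c; mantle fills any gap and the z_c terms cancel.
Column 1: 1267×ρ + 39290×2.883 + (z_c − 40557)×3.25
Column 2: 169.8×0 + 26200×2.662 + (z_c − 169.8 − 26200)×3.25
The z_c×3.25 term appears on both sides and cancels. Collect the known terms of each column as K = Σ(ρt)_known − 3.25 × (depth of known layers): K_1 = 113273.07 − 3.25×40557 = −18537.18; K_2 = 69744.4 − 3.25×(169.8 + 26200) = −15957.45.
Balance: K_1 + 1267×ρ = K_2, so ρ = (K_2 − K_1)/1267 = 2579.73/1267 = 2.04 g/cm³.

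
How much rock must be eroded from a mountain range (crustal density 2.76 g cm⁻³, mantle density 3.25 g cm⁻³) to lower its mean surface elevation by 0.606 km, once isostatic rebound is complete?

Net drop Δ = e − u = e − e ρ_c/ρ_m = e (ρ_m − ρ_c)/ρ_m.
e = Δ ρ_m/(ρ_m − ρ_c) = 0.606 km × 3.25/0.49 = 4.02 km.

4.02 km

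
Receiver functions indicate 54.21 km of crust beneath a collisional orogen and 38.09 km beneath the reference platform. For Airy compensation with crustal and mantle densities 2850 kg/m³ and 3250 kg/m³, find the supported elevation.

Excess crust Δ = 54.21 km − 38.09 km = 16.12 km, split between elevation h and root r with h + r = Δ.
Airy balance ρ_c h = (ρ_m − ρ_c) r gives r = h ρ_c/(ρ_m − ρ_c), so h (1 + ρ_c/(ρ_m − ρ_c)) = Δ, i.e. h = Δ (ρ_m − ρ_c)/ρ_m.
h = 16.12 km × 400/3250 = 1.98 km.

1.98 km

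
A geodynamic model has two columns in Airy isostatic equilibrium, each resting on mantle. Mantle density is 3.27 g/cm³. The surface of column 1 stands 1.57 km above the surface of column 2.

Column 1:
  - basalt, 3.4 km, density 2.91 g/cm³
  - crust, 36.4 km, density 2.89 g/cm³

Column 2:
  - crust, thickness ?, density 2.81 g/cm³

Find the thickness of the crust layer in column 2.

Take the compensation level at the base of the deeper column (depth z_c below the surface of column 1) and equate Σ ρ_i t_i down to z_c; mantle fills any gap and the z_c terms cancel.
Column 1: 3.4×2.91 + 36.4×2.89 + (z_c − 39.8)×3.27
Column 2: 1.57×0 + x×2.81 + (z_c − 1.57 − 0 − x)×3.27
The z_c×3.27 term appears on both sides and cancels. Collect the known terms of each column as K = Σ(ρt)_known − 3.27 × (depth of known layers): K_1 = 115.09 − 3.27×39.8 = −15.056; K_2 = 0 − 3.27×(1.57 + 0) = −5.1339.
Balance: K_1 = K_2 − x×(3.27 − 2.81), so x = (K_2 − K_1)/(3.27 − 2.81) = 9.9221/0.46 = 21.6 km.

21.6 km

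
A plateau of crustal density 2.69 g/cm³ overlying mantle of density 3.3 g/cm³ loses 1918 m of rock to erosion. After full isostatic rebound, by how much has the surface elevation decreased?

355 m

Rebound u = e ρ_c/ρ_m = 1918 m × 2.69/3.3 = 1563 m.
Net surface drop = e − u = 1918 m − 1563 m = e (ρ_m − ρ_c)/ρ_m = 355 m.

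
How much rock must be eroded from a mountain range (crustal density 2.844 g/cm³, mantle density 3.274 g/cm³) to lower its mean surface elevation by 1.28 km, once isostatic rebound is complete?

9.75 km

Net drop Δ = e − u = e − e ρ_c/ρ_m = e (ρ_m − ρ_c)/ρ_m.
e = Δ ρ_m/(ρ_m − ρ_c) = 1.28 km × 3.274/0.43 = 9.75 km.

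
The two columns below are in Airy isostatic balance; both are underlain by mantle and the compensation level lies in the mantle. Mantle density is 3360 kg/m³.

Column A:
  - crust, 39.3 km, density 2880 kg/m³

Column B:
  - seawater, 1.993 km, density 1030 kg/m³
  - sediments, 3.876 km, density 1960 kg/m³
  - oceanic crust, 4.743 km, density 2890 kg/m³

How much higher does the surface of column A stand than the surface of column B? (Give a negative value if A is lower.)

1.95 km

For any compensation level in the mantle, the mantle terms cancel and isostasy reduces to e = (Σt_A − Σt_B) − (Σ(ρt)_A − Σ(ρt)_B) / ρ_m.
Σt_A = 39.3 km; Σt_B = 10.612 km; Σ(ρt)_A = 113184; Σ(ρt)_B = 23357.02 (in km·kg/m³).
e = (39.3 − 10.612) − (113184 − 23357.02) / 3360 = 1.95 km.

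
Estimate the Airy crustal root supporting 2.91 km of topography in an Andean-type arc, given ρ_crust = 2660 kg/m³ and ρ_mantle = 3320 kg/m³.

11.7 km

In Airy isostatic equilibrium: the weight of the topography is balanced by the buoyancy of the root, ρ_c h = (ρ_m − ρ_c) r.
r = h · ρ_c / (ρ_m − ρ_c) = 2.91 km × 2660 / (3320 − 2660) = 11.7 km.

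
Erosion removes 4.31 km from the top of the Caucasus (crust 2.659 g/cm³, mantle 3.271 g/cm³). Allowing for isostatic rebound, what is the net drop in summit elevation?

0.806 km

Rebound u = e ρ_c/ρ_m = 4.31 km × 2.659/3.271 = 3.504 km.
Net surface drop = e − u = 4.31 km − 3.504 km = e (ρ_m − ρ_c)/ρ_m = 0.806 km.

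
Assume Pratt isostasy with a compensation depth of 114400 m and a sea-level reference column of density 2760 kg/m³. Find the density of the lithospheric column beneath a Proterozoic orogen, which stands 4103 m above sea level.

2660 kg/m³

Pratt balance: ρ_ref D = ρ (D + h).
ρ = ρ_ref D/(D + h) = 2760 × 114400 m/(114400 m + 4103 m) = 2660 kg/m³.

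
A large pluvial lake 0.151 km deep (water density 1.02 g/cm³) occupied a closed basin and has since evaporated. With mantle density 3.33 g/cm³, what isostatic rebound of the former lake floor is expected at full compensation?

0.0463 km

u = d ρ_w/ρ_m = 0.151 km × 1.02/3.33 = 0.0463 km.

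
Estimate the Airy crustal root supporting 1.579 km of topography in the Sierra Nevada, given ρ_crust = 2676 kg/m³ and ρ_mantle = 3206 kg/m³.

7.97 km

In Airy isostatic equilibrium: the weight of the topography is balanced by the buoyancy of the root, ρ_c h = (ρ_m − ρ_c) r.
r = h · ρ_c / (ρ_m − ρ_c) = 1.579 km × 2676 / (3206 − 2676) = 7.97 km.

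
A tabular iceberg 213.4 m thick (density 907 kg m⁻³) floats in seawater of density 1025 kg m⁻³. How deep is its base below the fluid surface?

189 m

Draft d = t ρ_obj/ρ_fluid = 213.4 m × 907/1025 = 189 m.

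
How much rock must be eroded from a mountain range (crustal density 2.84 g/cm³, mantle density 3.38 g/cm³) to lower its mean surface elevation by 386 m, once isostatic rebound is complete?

Net drop Δ = e − u = e − e ρ_c/ρ_m = e (ρ_m − ρ_c)/ρ_m.
e = Δ ρ_m/(ρ_m − ρ_c) = 386 m × 3.38/0.54 = 2420 m.

2420 m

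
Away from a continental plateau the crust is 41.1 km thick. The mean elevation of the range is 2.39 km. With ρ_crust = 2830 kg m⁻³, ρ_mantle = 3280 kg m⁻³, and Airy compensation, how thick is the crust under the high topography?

Root depth r = h ρ_c / (ρ_m − ρ_c) = 2.39 km × 2830 / 450 = 15.03 km.
Total thickness = T + h + r = 41.1 km + 2.39 km + 15.03 km = 58.5 km.

58.5 km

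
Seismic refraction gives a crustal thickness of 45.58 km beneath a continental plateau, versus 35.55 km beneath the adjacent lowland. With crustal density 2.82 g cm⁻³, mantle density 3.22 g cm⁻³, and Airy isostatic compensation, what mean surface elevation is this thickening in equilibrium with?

1.25 km

Excess crust Δ = 45.58 km − 35.55 km = 10.03 km, split between elevation h and root r with h + r = Δ.
Airy balance ρ_c h = (ρ_m − ρ_c) r gives r = h ρ_c/(ρ_m − ρ_c), so h (1 + ρ_c/(ρ_m − ρ_c)) = Δ, i.e. h = Δ (ρ_m − ρ_c)/ρ_m.
h = 10.03 km × 0.4/3.22 = 1.25 km.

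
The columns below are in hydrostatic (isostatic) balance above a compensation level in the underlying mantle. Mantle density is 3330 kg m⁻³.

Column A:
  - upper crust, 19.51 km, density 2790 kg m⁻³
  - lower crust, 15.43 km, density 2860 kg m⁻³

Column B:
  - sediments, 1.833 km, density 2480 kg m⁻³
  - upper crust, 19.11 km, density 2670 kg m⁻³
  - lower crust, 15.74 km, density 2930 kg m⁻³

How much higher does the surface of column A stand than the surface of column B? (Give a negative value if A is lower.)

For any compensation level in the mantle, the mantle terms cancel and isostasy reduces to e = (Σt_A − Σt_B) − (Σ(ρt)_A − Σ(ρt)_B) / ρ_m.
Σt_A = 34.94 km; Σt_B = 36.683 km; Σ(ρt)_A = 98562.7; Σ(ρt)_B = 101687.74 (in km·kg m⁻³).
e = (34.94 − 36.683) − (98562.7 − 101687.74) / 3330 = −0.805 km.

−0.805 km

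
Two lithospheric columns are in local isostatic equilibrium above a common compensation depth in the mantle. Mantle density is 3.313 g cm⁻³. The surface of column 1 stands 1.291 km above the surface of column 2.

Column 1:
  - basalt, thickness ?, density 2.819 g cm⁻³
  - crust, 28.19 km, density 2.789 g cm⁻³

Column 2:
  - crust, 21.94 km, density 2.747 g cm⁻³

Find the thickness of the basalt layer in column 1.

3.89 km

Take the compensation level at the base of the deeper column (depth z_c below the surface of column 1) and equate Σ ρ_i t_i down to z_c; mantle fills any gap and the z_c terms cancel.
Column 1: x×2.819 + 28.19×2.789 + (z_c − 28.19 − x)×3.313
Column 2: 1.291×0 + 21.94×2.747 + (z_c − 1.291 − 21.94)×3.313
The z_c×3.313 term appears on both sides and cancels. Collect the known terms of each column as K = Σ(ρt)_known − 3.313 × (depth of known layers): K_1 = 78.62191 − 3.313×28.19 = −14.77156; K_2 = 60.26918 − 3.313×(1.291 + 21.94) = −16.695123.
Balance: K_1 − x×(3.313 − 2.819) = K_2, so x = (K_1 − K_2)/(3.313 − 2.819) = 1.92356/0.494 = 3.89 km.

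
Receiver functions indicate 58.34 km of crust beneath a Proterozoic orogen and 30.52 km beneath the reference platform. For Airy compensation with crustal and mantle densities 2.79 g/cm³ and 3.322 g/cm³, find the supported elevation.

Excess crust Δ = 58.34 km − 30.52 km = 27.82 km, split between elevation h and root r with h + r = Δ.
Airy balance ρ_c h = (ρ_m − ρ_c) r gives r = h ρ_c/(ρ_m − ρ_c), so h (1 + ρ_c/(ρ_m − ρ_c)) = Δ, i.e. h = Δ (ρ_m − ρ_c)/ρ_m.
h = 27.82 km × 0.532/3.322 = 4.46 km.

4.46 km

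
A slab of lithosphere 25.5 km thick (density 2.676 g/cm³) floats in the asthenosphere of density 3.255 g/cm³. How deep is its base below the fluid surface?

Draft d = t ρ_obj/ρ_fluid = 25.5 km × 2.676/3.255 = 21 km.

21 km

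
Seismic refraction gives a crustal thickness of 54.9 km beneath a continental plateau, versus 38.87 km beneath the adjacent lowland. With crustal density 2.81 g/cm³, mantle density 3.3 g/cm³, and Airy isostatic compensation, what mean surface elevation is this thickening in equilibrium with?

2.38 km

Excess crust Δ = 54.9 km − 38.87 km = 16.03 km, split between elevation h and root r with h + r = Δ.
Airy balance ρ_c h = (ρ_m − ρ_c) r gives r = h ρ_c/(ρ_m − ρ_c), so h (1 + ρ_c/(ρ_m − ρ_c)) = Δ, i.e. h = Δ (ρ_m − ρ_c)/ρ_m.
h = 16.03 km × 0.49/3.3 = 2.38 km.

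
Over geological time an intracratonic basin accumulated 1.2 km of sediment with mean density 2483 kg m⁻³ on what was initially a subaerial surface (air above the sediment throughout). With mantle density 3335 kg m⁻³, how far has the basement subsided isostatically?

0.893 km

Subaerial load: s = t ρ_sed / ρ_m = 1.2 km × 2483/3335 = 0.893 km.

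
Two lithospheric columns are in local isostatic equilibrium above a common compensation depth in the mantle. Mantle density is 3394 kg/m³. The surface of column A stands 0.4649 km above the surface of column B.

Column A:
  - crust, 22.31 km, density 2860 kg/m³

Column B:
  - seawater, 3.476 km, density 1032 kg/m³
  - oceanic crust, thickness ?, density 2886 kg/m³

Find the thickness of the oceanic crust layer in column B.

Take the compensation level at the base of the deeper column (depth z_c below the surface of column A) and equate Σ ρ_i t_i down to z_c; mantle fills any gap and the z_c terms cancel.
Column A: 22.31×2860 + (z_c − 22.31)×3394
Column B: 0.4649×0 + 3.476×1032 + x×2886 + (z_c − 0.4649 − 3.476 − x)×3394
The z_c×3394 term appears on both sides and cancels. Collect the known terms of each column as K = Σ(ρt)_known − 3394 × (depth of known layers): K_A = 63806.6 − 3394×22.31 = −11913.54; K_B = 3587.232 − 3394×(0.4649 + 3.476) = −9788.1826.
Balance: K_A = K_B − x×(3394 − 2886), so x = (K_B − K_A)/(3394 − 2886) = 2125.36/508 = 4.18 km.

4.18 km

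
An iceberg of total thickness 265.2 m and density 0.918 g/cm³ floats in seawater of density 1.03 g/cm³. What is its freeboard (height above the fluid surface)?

Floating equilibrium: submerged depth d = t ρ_obj/ρ_fluid = 265.2 m × 0.918/1.03 = 236.4 m.
Freeboard = t − d = 265.2 m − 236.4 m = 28.8 m.

28.8 m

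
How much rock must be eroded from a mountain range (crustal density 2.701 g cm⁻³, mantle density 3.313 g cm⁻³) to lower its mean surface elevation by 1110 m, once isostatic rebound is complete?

Net drop Δ = e − u = e − e ρ_c/ρ_m = e (ρ_m − ρ_c)/ρ_m.
e = Δ ρ_m/(ρ_m − ρ_c) = 1110 m × 3.313/0.612 = 6010 m.

6010 m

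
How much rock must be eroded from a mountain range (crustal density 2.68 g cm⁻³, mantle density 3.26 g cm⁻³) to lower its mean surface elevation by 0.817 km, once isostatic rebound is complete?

4.59 km

Net drop Δ = e − u = e − e ρ_c/ρ_m = e (ρ_m − ρ_c)/ρ_m.
e = Δ ρ_m/(ρ_m − ρ_c) = 0.817 km × 3.26/0.58 = 4.59 km.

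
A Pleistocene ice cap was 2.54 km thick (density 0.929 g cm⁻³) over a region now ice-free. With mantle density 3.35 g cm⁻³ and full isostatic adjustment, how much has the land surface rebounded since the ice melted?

Removing the load lets mantle flow back in; uplift u satisfies ρ_ice t = ρ_m u.
u = t ρ_ice/ρ_m = 2.54 km × 0.929/3.35 = 0.704 km.

0.704 km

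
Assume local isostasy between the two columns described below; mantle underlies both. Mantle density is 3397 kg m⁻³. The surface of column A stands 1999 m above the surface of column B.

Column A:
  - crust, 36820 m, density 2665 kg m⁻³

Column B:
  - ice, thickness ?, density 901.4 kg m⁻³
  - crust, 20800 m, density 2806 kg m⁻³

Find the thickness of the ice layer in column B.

Take the compensation level at the base of the deeper column (depth z_c below the surface of column A) and equate Σ ρ_i t_i down to z_c; mantle fills any gap and the z_c terms cancel.
Column A: 36820×2665 + (z_c − 36820)×3397
Column B: 1999×0 + x×901.4 + 20800×2806 + (z_c − 1999 − 20800 − x)×3397
The z_c×3397 term appears on both sides and cancels. Collect the known terms of each column as K = Σ(ρt)_known − 3397 × (depth of known layers): K_A = 98125300 − 3397×36820 = −26952240; K_B = 58364800 − 3397×(1999 + 20800) = −19083403.
Balance: K_A = K_B − x×(3397 − 901.4), so x = (K_B − K_A)/(3397 − 901.4) = 7868840/2495.6 = 3150 m.

3150 m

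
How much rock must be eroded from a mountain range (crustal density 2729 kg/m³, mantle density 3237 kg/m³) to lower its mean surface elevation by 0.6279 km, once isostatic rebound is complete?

4 km

Net drop Δ = e − u = e − e ρ_c/ρ_m = e (ρ_m − ρ_c)/ρ_m.
e = Δ ρ_m/(ρ_m − ρ_c) = 0.6279 km × 3237/508 = 4 km.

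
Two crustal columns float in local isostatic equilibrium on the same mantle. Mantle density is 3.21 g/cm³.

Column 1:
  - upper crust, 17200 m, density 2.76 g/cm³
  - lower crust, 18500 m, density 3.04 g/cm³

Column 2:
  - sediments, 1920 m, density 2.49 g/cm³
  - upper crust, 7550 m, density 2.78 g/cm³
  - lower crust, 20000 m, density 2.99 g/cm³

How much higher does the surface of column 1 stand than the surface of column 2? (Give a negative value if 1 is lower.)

578 m

For any compensation level in the mantle, the mantle terms cancel and isostasy reduces to e = (Σt_1 − Σt_2) − (Σ(ρt)_1 − Σ(ρt)_2) / ρ_m.
Σt_1 = 35700 m; Σt_2 = 29470 m; Σ(ρt)_1 = 103712; Σ(ρt)_2 = 85569.8 (in m·g/cm³).
e = (35700 − 29470) − (103712 − 85569.8) / 3.21 = 578 m.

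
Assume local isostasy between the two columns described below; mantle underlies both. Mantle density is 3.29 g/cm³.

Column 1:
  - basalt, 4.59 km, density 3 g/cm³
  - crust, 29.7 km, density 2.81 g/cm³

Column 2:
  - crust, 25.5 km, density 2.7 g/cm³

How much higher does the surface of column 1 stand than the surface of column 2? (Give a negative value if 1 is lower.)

For any compensation level in the mantle, the mantle terms cancel and isostasy reduces to e = (Σt_1 − Σt_2) − (Σ(ρt)_1 − Σ(ρt)_2) / ρ_m.
Σt_1 = 34.29 km; Σt_2 = 25.5 km; Σ(ρt)_1 = 97.227; Σ(ρt)_2 = 68.85 (in km·g/cm³).
e = (34.29 − 25.5) − (97.227 − 68.85) / 3.29 = 0.165 km.

0.165 km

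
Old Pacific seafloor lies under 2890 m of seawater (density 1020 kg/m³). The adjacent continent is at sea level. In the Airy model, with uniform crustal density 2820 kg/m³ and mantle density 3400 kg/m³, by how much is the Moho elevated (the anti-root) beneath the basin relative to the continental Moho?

Balancing pressure at the compensation depth: replacing crust with seawater at the top is compensated by replacing crust with mantle at the base: d (ρ_c − ρ_w) = a (ρ_m − ρ_c).
a = d (ρ_c − ρ_w)/(ρ_m − ρ_c) = 2890 m × 1800/580 = 8970 m.

8970 m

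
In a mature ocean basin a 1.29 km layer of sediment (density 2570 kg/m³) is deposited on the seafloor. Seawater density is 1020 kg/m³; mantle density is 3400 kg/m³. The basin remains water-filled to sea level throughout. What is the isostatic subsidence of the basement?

Submarine loading: the sediment displaces seawater, and the subsidence is in turn flooded, so s (ρ_m − ρ_w) = t (ρ_sed − ρ_w).
s = 1.29 km × (2570 − 1020) / (3400 − 1020) = 0.84 km.

0.84 km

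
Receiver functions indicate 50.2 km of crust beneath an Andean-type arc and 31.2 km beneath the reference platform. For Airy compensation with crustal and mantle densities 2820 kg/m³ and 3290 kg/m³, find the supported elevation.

2.71 km

Excess crust Δ = 50.2 km − 31.2 km = 19 km, split between elevation h and root r with h + r = Δ.
Airy balance ρ_c h = (ρ_m − ρ_c) r gives r = h ρ_c/(ρ_m − ρ_c), so h (1 + ρ_c/(ρ_m − ρ_c)) = Δ, i.e. h = Δ (ρ_m − ρ_c)/ρ_m.
h = 19 km × 470/3290 = 2.71 km.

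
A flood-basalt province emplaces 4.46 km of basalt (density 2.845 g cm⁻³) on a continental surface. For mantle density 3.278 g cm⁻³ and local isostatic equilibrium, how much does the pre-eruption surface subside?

Subaerial loading: s = t ρ_load / ρ_m.
s = 4.46 km × 2.845/3.278 = 3.87 km.

3.87 km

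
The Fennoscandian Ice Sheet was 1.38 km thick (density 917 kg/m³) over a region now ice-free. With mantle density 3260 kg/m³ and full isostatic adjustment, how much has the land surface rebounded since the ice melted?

0.388 km

Removing the load lets mantle flow back in; uplift u satisfies ρ_ice t = ρ_m u.
u = t ρ_ice/ρ_m = 1.38 km × 917/3260 = 0.388 km.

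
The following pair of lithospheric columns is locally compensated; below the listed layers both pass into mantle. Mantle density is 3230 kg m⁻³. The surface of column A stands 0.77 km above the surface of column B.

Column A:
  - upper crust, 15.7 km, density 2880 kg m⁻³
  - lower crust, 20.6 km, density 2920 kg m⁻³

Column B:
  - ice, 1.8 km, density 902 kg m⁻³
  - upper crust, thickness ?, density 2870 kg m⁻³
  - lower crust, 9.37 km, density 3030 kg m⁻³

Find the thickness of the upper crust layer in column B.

Take the compensation level at the base of the deeper column (depth z_c below the surface of column A) and equate Σ ρ_i t_i down to z_c; mantle fills any gap and the z_c terms cancel.
Column A: 15.7×2880 + 20.6×2920 + (z_c − 36.3)×3230
Column B: 0.77×0 + 1.8×902 + x×2870 + 9.37×3030 + (z_c − 0.77 − 11.17 − x)×3230
The z_c×3230 term appears on both sides and cancels. Collect the known terms of each column as K = Σ(ρt)_known − 3230 × (depth of known layers): K_A = 105368 − 3230×36.3 = −11881; K_B = 30014.7 − 3230×(0.77 + 11.17) = −8551.5.
Balance: K_A = K_B − x×(3230 − 2870), so x = (K_B − K_A)/(3230 − 2870) = 3329.5/360 = 9.25 km.

9.25 km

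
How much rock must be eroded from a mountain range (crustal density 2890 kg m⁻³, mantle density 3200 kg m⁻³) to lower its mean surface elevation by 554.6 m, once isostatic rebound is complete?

5720 m

Net drop Δ = e − u = e − e ρ_c/ρ_m = e (ρ_m − ρ_c)/ρ_m.
e = Δ ρ_m/(ρ_m − ρ_c) = 554.6 m × 3200/310 = 5720 m.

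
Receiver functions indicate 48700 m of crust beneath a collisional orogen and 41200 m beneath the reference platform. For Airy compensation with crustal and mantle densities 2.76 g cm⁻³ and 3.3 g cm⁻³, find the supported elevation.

1230 m

Excess crust Δ = 48700 m − 41200 m = 7500 m, split between elevation h and root r with h + r = Δ.
Airy balance ρ_c h = (ρ_m − ρ_c) r gives r = h ρ_c/(ρ_m − ρ_c), so h (1 + ρ_c/(ρ_m − ρ_c)) = Δ, i.e. h = Δ (ρ_m − ρ_c)/ρ_m.
h = 7500 m × 0.54/3.3 = 1230 m.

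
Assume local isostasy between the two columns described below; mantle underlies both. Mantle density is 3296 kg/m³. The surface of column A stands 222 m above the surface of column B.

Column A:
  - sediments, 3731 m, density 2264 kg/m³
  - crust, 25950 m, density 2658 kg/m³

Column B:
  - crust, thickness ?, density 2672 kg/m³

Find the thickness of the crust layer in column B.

Take the compensation level at the base of the deeper column (depth z_c below the surface of column A) and equate Σ ρ_i t_i down to z_c; mantle fills any gap and the z_c terms cancel.
Column A: 3731×2264 + 25950×2658 + (z_c − 29681)×3296
Column B: 222×0 + x×2672 + (z_c − 222 − 0 − x)×3296
The z_c×3296 term appears on both sides and cancels. Collect the known terms of each column as K = Σ(ρt)_known − 3296 × (depth of known layers): K_A = 77422084 − 3296×29681 = −20406492; K_B = 0 − 3296×(222 + 0) = −731712.
Balance: K_A = K_B − x×(3296 − 2672), so x = (K_B − K_A)/(3296 − 2672) = 19674800/624 = 31500 m.

31500 m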